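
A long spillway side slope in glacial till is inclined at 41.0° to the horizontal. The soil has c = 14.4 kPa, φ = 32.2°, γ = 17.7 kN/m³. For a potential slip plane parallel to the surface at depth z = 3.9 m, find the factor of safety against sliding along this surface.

FS = 1.15

For an infinite slope with a slip plane parallel to the surface (no pore pressure): FS = [c + γz cos²β tanφ] / [γz sinβ cosβ].
γz = 17.7·3.9 = 69.03 kN/m²
Numerator = 14.4 + 69.03·cos²41.0°·tan32.2° = 14.4 + 69.03·0.5696·0.6297 = 39.160 kPa
Denominator = 69.03·sin41.0°·cos41.0° = 69.03·0.6561·0.7547 = 34.179 kPa
FS = 39.160 / 34.179 = 1.146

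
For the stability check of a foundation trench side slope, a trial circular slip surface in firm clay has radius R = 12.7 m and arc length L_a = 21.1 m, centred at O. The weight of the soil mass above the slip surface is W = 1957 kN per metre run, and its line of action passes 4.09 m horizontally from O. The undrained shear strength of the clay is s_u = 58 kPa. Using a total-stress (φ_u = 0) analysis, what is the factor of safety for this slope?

Taking moments about the centre O, the resisting moment is provided by the undrained shear strength acting along the arc:
M_R = s_u·L_a·R = 58·21.10·12.7 = 15542.3 kN·m/m
M_D = W·d = 1957·4.09 = 8004.1 kN·m/m
FS = M_R / M_D = 15542.3 / 8004.1 = 1.942

FS = 1.94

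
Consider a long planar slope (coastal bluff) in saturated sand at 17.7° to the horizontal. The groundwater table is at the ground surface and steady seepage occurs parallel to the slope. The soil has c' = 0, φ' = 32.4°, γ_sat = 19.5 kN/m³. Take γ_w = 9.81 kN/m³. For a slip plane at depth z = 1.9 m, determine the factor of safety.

FS = 0.99

With seepage parallel to the slope and the water table at the surface, the effective normal stress on the slip plane uses the buoyant unit weight γ' = γ_sat − γ_w while the driving shear stress uses γ_sat:
FS = [c' + γ' z cos²β tanφ'] / [γ_sat z sinβ cosβ]
(For c' = 0 this reduces to FS = (γ'/γ_sat)·tanφ'/tanβ.)
γ' = 19.5 − 9.81 = 9.69 kN/m³
Numerator = 0.0 + 9.69·1.9·cos²17.7°·tan32.4° = 0.0 + 9.69·1.9·0.9076·0.6346 = 10.604 kPa
Denominator = 19.5·1.9·sin17.7°·cos17.7° = 19.5·1.9·0.3040·0.9527 = 10.731 kPa
FS = 10.604 / 10.731 = 0.988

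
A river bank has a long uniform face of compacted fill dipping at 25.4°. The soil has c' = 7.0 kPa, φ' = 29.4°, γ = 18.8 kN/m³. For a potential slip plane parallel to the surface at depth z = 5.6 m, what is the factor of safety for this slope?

For an infinite slope with a slip plane parallel to the surface (no pore pressure): FS = [c' + γz cos²β tanφ'] / [γz sinβ cosβ].
γz = 18.8·5.6 = 105.28 kN/m²
Numerator = 7.0 + 105.28·cos²25.4°·tan29.4° = 7.0 + 105.28·0.8160·0.5635 = 55.408 kPa
Denominator = 105.28·sin25.4°·cos25.4° = 105.28·0.4289·0.9033 = 40.793 kPa
FS = 55.408 / 40.793 = 1.358

FS = 1.36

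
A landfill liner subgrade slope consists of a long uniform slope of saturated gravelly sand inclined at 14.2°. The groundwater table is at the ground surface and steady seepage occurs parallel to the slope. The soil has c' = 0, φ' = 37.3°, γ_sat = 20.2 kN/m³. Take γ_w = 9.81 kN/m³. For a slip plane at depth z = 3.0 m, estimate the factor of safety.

With seepage parallel to the slope and the water table at the surface, the effective normal stress on the slip plane uses the buoyant unit weight γ' = γ_sat − γ_w while the driving shear stress uses γ_sat:
FS = [c' + γ' z cos²β tanφ'] / [γ_sat z sinβ cosβ]
(For c' = 0 this reduces to FS = (γ'/γ_sat)·tanφ'/tanβ.)
γ' = 20.2 − 9.81 = 10.39 kN/m³
Numerator = 0.0 + 10.39·3.0·cos²14.2°·tan37.3° = 0.0 + 10.39·3.0·0.9398·0.7618 = 22.316 kPa
Denominator = 20.2·3.0·sin14.2°·cos14.2° = 20.2·3.0·0.2453·0.9694 = 14.411 kPa
FS = 22.316 / 14.411 = 1.549

FS = 1.55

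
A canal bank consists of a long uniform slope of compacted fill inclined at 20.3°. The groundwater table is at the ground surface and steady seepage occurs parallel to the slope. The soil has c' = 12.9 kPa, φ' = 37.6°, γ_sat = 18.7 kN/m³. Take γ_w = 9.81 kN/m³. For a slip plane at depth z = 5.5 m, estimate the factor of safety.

With seepage parallel to the slope and the water table at the surface, the effective normal stress on the slip plane uses the buoyant unit weight γ' = γ_sat − γ_w while the driving shear stress uses γ_sat:
FS = [c' + γ' z cos²β tanφ'] / [γ_sat z sinβ cosβ]
γ' = 18.7 − 9.81 = 8.89 kN/m³
Numerator = 12.9 + 8.89·5.5·cos²20.3°·tan37.6° = 12.9 + 8.89·5.5·0.8796·0.7701 = 46.022 kPa
Denominator = 18.7·5.5·sin20.3°·cos20.3° = 18.7·5.5·0.3469·0.9379 = 33.466 kPa
FS = 46.022 / 33.466 = 1.375

FS = 1.38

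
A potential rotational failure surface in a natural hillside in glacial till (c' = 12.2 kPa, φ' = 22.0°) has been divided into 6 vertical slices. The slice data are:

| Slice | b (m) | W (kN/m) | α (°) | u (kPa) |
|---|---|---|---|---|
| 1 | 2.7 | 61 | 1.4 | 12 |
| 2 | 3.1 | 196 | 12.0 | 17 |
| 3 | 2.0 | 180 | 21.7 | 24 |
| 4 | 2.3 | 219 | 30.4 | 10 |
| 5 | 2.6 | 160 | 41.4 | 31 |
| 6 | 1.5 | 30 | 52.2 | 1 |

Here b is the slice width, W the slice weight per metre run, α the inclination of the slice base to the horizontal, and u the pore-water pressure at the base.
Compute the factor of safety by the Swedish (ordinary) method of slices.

FS = 1.13

Ordinary method of slices: FS = Σ[c'·Δl_i + (W_i cosα_i − u_i·Δl_i)·tanφ'] / Σ W_i sinα_i, with Δl_i = b_i / cosα_i.
Slice 1: Δl = 2.7/cos1.4° = 2.701 m; N'_1 = 61·cos1.4° − 12·2.701 = 28.6; c'Δl = 32.95; W sinα = 1.5
Slice 2: Δl = 3.1/cos12.0° = 3.169 m; N'_2 = 196·cos12.0° − 17·3.169 = 137.8; c'Δl = 38.66; W sinα = 40.8
Slice 3: Δl = 2.0/cos21.7° = 2.153 m; N'_3 = 180·cos21.7° − 24·2.153 = 115.6; c'Δl = 26.26; W sinα = 66.6
Slice 4: Δl = 2.3/cos30.4° = 2.667 m; N'_4 = 219·cos30.4° − 10·2.667 = 162.2; c'Δl = 32.53; W sinα = 110.8
Slice 5: Δl = 2.6/cos41.4° = 3.466 m; N'_5 = 160·cos41.4° − 31·3.466 = 12.6; c'Δl = 42.29; W sinα = 105.8
Slice 6: Δl = 1.5/cos52.2° = 2.447 m; N'_6 = 30·cos52.2° − 1·2.447 = 15.9; c'Δl = 29.86; W sinα = 23.7
Σc'Δl = 202.6 kN/m; ΣN' = 472.7 kN/m; ΣW sinα = 349.1 kN/m
Resisting = 202.6 + 472.7·tan22.0° = 202.6 + 191.0 = 393.5 kN/m
FS = 393.5 / 349.1 = 1.127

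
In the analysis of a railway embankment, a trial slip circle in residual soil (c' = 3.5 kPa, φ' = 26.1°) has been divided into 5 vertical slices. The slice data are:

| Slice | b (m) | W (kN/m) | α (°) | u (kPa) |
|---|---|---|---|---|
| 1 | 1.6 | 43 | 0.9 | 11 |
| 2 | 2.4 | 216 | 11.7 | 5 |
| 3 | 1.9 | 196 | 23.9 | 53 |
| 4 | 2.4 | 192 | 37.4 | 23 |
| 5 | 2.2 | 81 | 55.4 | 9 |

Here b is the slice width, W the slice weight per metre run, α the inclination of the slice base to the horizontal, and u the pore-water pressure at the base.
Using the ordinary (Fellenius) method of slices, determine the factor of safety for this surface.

FS = 0.77

Ordinary method of slices: FS = Σ[c'·Δl_i + (W_i cosα_i − u_i·Δl_i)·tanφ'] / Σ W_i sinα_i, with Δl_i = b_i / cosα_i.
Slice 1: Δl = 1.6/cos0.9° = 1.600 m; N'_1 = 43·cos0.9° − 11·1.600 = 25.4; c'Δl = 5.60; W sinα = 0.7
Slice 2: Δl = 2.4/cos11.7° = 2.451 m; N'_2 = 216·cos11.7° − 5·2.451 = 199.3; c'Δl = 8.58; W sinα = 43.8
Slice 3: Δl = 1.9/cos23.9° = 2.078 m; N'_3 = 196·cos23.9° − 53·2.078 = 69.0; c'Δl = 7.27; W sinα = 79.4
Slice 4: Δl = 2.4/cos37.4° = 3.021 m; N'_4 = 192·cos37.4° − 23·3.021 = 83.0; c'Δl = 10.57; W sinα = 116.6
Slice 5: Δl = 2.2/cos55.4° = 3.874 m; N'_5 = 81·cos55.4° − 9·3.874 = 11.1; c'Δl = 13.56; W sinα = 66.7
Σc'Δl = 45.6 kN/m; ΣN' = 387.9 kN/m; ΣW sinα = 307.2 kN/m
Resisting = 45.6 + 387.9·tan26.1° = 45.6 + 190.0 = 235.6 kN/m
FS = 235.6 / 307.2 = 0.767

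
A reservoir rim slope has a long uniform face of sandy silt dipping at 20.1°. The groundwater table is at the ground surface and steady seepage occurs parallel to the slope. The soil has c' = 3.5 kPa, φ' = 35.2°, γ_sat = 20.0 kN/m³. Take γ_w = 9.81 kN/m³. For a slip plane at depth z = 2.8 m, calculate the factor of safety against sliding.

FS = 1.18

With seepage parallel to the slope and the water table at the surface, the effective normal stress on the slip plane uses the buoyant unit weight γ' = γ_sat − γ_w while the driving shear stress uses γ_sat:
FS = [c' + γ' z cos²β tanφ'] / [γ_sat z sinβ cosβ]
γ' = 20.0 − 9.81 = 10.19 kN/m³
Numerator = 3.5 + 10.19·2.8·cos²20.1°·tan35.2° = 3.5 + 10.19·2.8·0.8819·0.7054 = 21.250 kPa
Denominator = 20.0·2.8·sin20.1°·cos20.1° = 20.0·2.8·0.3437·0.9391 = 18.073 kPa
FS = 21.250 / 18.073 = 1.176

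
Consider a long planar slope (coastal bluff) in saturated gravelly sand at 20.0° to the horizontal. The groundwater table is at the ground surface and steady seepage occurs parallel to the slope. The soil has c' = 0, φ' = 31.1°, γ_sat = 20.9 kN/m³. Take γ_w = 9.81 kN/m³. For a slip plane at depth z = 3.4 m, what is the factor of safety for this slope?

With seepage parallel to the slope and the water table at the surface, the effective normal stress on the slip plane uses the buoyant unit weight γ' = γ_sat − γ_w while the driving shear stress uses γ_sat:
FS = [c' + γ' z cos²β tanφ'] / [γ_sat z sinβ cosβ]
(For c' = 0 this reduces to FS = (γ'/γ_sat)·tanφ'/tanβ.)
γ' = 20.9 − 9.81 = 11.09 kN/m³
Numerator = 0.0 + 11.09·3.4·cos²20.0°·tan31.1° = 0.0 + 11.09·3.4·0.8830·0.6032 = 20.085 kPa
Denominator = 20.9·3.4·sin20.0°·cos20.0° = 20.9·3.4·0.3420·0.9397 = 22.838 kPa
FS = 20.085 / 22.838 = 0.879

FS = 0.88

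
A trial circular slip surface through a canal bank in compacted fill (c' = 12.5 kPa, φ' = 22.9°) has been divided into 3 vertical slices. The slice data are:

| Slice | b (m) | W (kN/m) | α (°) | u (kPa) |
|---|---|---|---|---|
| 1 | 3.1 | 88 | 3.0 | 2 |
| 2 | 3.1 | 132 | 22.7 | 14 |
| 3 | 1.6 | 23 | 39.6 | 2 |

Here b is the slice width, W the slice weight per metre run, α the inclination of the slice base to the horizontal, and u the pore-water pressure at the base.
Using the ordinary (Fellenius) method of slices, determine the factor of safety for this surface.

Ordinary method of slices: FS = Σ[c'·Δl_i + (W_i cosα_i − u_i·Δl_i)·tanφ'] / Σ W_i sinα_i, with Δl_i = b_i / cosα_i.
Slice 1: Δl = 3.1/cos3.0° = 3.104 m; N'_1 = 88·cos3.0° − 2·3.104 = 81.7; c'Δl = 38.80; W sinα = 4.6
Slice 2: Δl = 3.1/cos22.7° = 3.360 m; N'_2 = 132·cos22.7° − 14·3.360 = 74.7; c'Δl = 42.00; W sinα = 50.9
Slice 3: Δl = 1.6/cos39.6° = 2.077 m; N'_3 = 23·cos39.6° − 2·2.077 = 13.6; c'Δl = 25.96; W sinα = 14.7
Σc'Δl = 106.8 kN/m; ΣN' = 170.0 kN/m; ΣW sinα = 70.2 kN/m
Resisting = 106.8 + 170.0·tan22.9° = 106.8 + 71.8 = 178.6 kN/m
FS = 178.6 / 70.2 = 2.543

FS = 2.54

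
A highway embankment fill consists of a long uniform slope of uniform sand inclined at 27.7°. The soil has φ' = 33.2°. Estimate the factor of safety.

For a dry cohesionless infinite slope the factor of safety is FS = tanφ' / tanβ.
FS = tan33.2° / tan27.7° = 0.6544 / 0.5250 = 1.246

FS = 1.25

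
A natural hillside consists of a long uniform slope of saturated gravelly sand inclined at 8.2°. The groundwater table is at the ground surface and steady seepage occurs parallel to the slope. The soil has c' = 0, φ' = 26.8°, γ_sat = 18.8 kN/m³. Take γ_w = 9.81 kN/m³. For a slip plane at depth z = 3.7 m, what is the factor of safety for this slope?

FS = 1.68

With seepage parallel to the slope and the water table at the surface, the effective normal stress on the slip plane uses the buoyant unit weight γ' = γ_sat − γ_w while the driving shear stress uses γ_sat:
FS = [c' + γ' z cos²β tanφ'] / [γ_sat z sinβ cosβ]
(For c' = 0 this reduces to FS = (γ'/γ_sat)·tanφ'/tanβ.)
γ' = 18.8 − 9.81 = 8.99 kN/m³
Numerator = 0.0 + 8.99·3.7·cos²8.2°·tan26.8° = 0.0 + 8.99·3.7·0.9797·0.5051 = 16.461 kPa
Denominator = 18.8·3.7·sin8.2°·cos8.2° = 18.8·3.7·0.1426·0.9898 = 9.820 kPa
FS = 16.461 / 9.820 = 1.676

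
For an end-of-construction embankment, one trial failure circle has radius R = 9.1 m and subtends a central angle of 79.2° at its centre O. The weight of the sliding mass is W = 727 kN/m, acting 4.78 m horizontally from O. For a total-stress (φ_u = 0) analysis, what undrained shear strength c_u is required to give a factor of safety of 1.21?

FS = c_u·L_a·R / (W·d), so c_u = FS·W·d / (L_a·R).
Arc length L_a = R·θ = 9.1·(79.2°·π/180) = 9.1·1.3823 = 12.58 m
c_u = 1.21·727·4.78 / (12.58·9.1) = 4204.8 / 114.47 = 36.73 kPa

c_u = 36.7 kPa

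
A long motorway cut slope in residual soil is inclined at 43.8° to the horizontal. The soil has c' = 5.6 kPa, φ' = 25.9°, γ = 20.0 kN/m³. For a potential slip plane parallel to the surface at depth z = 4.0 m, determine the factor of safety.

FS = 0.65

For an infinite slope with a slip plane parallel to the surface (no pore pressure): FS = [c' + γz cos²β tanφ'] / [γz sinβ cosβ].
γz = 20.0·4.0 = 80.00 kN/m²
Numerator = 5.6 + 80.00·cos²43.8°·tan25.9° = 5.6 + 80.00·0.5209·0.4856 = 25.836 kPa
Denominator = 80.00·sin43.8°·cos43.8° = 80.00·0.6921·0.7218 = 39.965 kPa
FS = 25.836 / 39.965 = 0.646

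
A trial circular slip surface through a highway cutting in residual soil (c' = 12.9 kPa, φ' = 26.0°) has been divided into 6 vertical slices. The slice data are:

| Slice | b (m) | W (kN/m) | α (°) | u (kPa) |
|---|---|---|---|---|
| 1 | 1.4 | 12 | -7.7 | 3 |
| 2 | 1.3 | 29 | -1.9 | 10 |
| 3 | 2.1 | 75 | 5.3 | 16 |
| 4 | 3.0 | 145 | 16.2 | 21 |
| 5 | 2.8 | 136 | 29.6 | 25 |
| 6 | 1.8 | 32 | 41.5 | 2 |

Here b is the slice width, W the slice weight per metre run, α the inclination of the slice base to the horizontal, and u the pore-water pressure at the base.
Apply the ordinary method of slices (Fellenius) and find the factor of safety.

FS = 2.03

Ordinary method of slices: FS = Σ[c'·Δl_i + (W_i cosα_i − u_i·Δl_i)·tanφ'] / Σ W_i sinα_i, with Δl_i = b_i / cosα_i.
Slice 1: Δl = 1.4/cos(-7.7°) = 1.413 m; N'_1 = 12·cos(-7.7°) − 3·1.413 = 7.7; c'Δl = 18.22; W sinα = -1.6
Slice 2: Δl = 1.3/cos(-1.9°) = 1.301 m; N'_2 = 29·cos(-1.9°) − 10·1.301 = 16.0; c'Δl = 16.78; W sinα = -1.0
Slice 3: Δl = 2.1/cos5.3° = 2.109 m; N'_3 = 75·cos5.3° − 16·2.109 = 40.9; c'Δl = 27.21; W sinα = 6.9
Slice 4: Δl = 3.0/cos16.2° = 3.124 m; N'_4 = 145·cos16.2° − 21·3.124 = 73.6; c'Δl = 40.30; W sinα = 40.5
Slice 5: Δl = 2.8/cos29.6° = 3.220 m; N'_5 = 136·cos29.6° − 25·3.220 = 37.7; c'Δl = 41.54; W sinα = 67.2
Slice 6: Δl = 1.8/cos41.5° = 2.403 m; N'_6 = 32·cos41.5° − 2·2.403 = 19.2; c'Δl = 31.00; W sinα = 21.2
Σc'Δl = 175.1 kN/m; ΣN' = 195.1 kN/m; ΣW sinα = 133.2 kN/m
Resisting = 175.1 + 195.1·tan26.0° = 175.1 + 95.2 = 270.2 kN/m
FS = 270.2 / 133.2 = 2.029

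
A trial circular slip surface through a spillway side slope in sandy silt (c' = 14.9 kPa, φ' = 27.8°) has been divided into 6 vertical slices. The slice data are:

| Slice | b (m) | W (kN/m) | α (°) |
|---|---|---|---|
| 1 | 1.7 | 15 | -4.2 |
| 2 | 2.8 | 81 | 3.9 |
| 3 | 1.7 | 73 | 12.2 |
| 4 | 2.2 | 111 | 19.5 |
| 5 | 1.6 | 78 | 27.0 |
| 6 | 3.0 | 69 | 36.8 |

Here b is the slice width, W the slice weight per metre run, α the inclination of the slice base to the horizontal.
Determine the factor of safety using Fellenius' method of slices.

FS = 3.14

Ordinary method of slices: FS = Σ[c'·Δl_i + (W_i cosα_i)·tanφ'] / Σ W_i sinα_i, with Δl_i = b_i / cosα_i.
Slice 1: Δl = 1.7/cos(-4.2°) = 1.705 m; N'_1 = 15·cos(-4.2°) = 15.0; c'Δl = 25.40; W sinα = -1.1
Slice 2: Δl = 2.8/cos3.9° = 2.806 m; N'_2 = 81·cos3.9° = 80.8; c'Δl = 41.82; W sinα = 5.5
Slice 3: Δl = 1.7/cos12.2° = 1.739 m; N'_3 = 73·cos12.2° = 71.4; c'Δl = 25.92; W sinα = 15.4
Slice 4: Δl = 2.2/cos19.5° = 2.334 m; N'_4 = 111·cos19.5° = 104.6; c'Δl = 34.77; W sinα = 37.1
Slice 5: Δl = 1.6/cos27.0° = 1.796 m; N'_5 = 78·cos27.0° = 69.5; c'Δl = 26.76; W sinα = 35.4
Slice 6: Δl = 3.0/cos36.8° = 3.747 m; N'_6 = 69·cos36.8° = 55.3; c'Δl = 55.82; W sinα = 41.3
Σc'Δl = 210.5 kN/m; ΣN' = 396.5 kN/m; ΣW sinα = 133.6 kN/m
Resisting = 210.5 + 396.5·tan27.8° = 210.5 + 209.1 = 419.5 kN/m
FS = 419.5 / 133.6 = 3.139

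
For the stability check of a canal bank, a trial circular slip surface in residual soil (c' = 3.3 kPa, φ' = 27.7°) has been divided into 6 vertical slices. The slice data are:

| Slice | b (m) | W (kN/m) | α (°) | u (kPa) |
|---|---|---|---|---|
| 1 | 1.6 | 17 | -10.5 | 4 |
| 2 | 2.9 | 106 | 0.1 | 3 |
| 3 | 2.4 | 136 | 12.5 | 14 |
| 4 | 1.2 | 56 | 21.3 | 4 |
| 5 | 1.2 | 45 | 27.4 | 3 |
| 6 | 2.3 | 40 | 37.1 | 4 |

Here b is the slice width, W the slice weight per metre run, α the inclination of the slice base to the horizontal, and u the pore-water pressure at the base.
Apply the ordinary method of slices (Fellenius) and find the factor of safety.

FS = 2.22

Ordinary method of slices: FS = Σ[c'·Δl_i + (W_i cosα_i − u_i·Δl_i)·tanφ'] / Σ W_i sinα_i, with Δl_i = b_i / cosα_i.
Slice 1: Δl = 1.6/cos(-10.5°) = 1.627 m; N'_1 = 17·cos(-10.5°) − 4·1.627 = 10.2; c'Δl = 5.37; W sinα = -3.1
Slice 2: Δl = 2.9/cos0.1° = 2.900 m; N'_2 = 106·cos0.1° − 3·2.900 = 97.3; c'Δl = 9.57; W sinα = 0.2
Slice 3: Δl = 2.4/cos12.5° = 2.458 m; N'_3 = 136·cos12.5° − 14·2.458 = 98.4; c'Δl = 8.11; W sinα = 29.4
Slice 4: Δl = 1.2/cos21.3° = 1.288 m; N'_4 = 56·cos21.3° − 4·1.288 = 47.0; c'Δl = 4.25; W sinα = 20.3
Slice 5: Δl = 1.2/cos27.4° = 1.352 m; N'_5 = 45·cos27.4° − 3·1.352 = 35.9; c'Δl = 4.46; W sinα = 20.7
Slice 6: Δl = 2.3/cos37.1° = 2.884 m; N'_6 = 40·cos37.1° − 4·2.884 = 20.4; c'Δl = 9.52; W sinα = 24.1
Σc'Δl = 41.3 kN/m; ΣN' = 309.2 kN/m; ΣW sinα = 91.7 kN/m
Resisting = 41.3 + 309.2·tan27.7° = 41.3 + 162.3 = 203.6 kN/m
FS = 203.6 / 91.7 = 2.220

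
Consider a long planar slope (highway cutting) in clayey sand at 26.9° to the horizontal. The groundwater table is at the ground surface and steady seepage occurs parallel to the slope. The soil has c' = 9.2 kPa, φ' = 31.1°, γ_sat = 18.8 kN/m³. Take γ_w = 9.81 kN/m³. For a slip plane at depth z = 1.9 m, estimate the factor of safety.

FS = 1.21

With seepage parallel to the slope and the water table at the surface, the effective normal stress on the slip plane uses the buoyant unit weight γ' = γ_sat − γ_w while the driving shear stress uses γ_sat:
FS = [c' + γ' z cos²β tanφ'] / [γ_sat z sinβ cosβ]
γ' = 18.8 − 9.81 = 8.99 kN/m³
Numerator = 9.2 + 8.99·1.9·cos²26.9°·tan31.1° = 9.2 + 8.99·1.9·0.7953·0.6032 = 17.395 kPa
Denominator = 18.8·1.9·sin26.9°·cos26.9° = 18.8·1.9·0.4524·0.8918 = 14.412 kPa
FS = 17.395 / 14.412 = 1.207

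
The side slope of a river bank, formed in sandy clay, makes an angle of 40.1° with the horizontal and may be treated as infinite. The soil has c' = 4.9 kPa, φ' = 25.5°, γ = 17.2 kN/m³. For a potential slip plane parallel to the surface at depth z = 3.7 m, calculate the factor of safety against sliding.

For an infinite slope with a slip plane parallel to the surface (no pore pressure): FS = [c' + γz cos²β tanφ'] / [γz sinβ cosβ].
γz = 17.2·3.7 = 63.64 kN/m²
Numerator = 4.9 + 63.64·cos²40.1°·tan25.5° = 4.9 + 63.64·0.5851·0.4770 = 22.661 kPa
Denominator = 63.64·sin40.1°·cos40.1° = 63.64·0.6441·0.7649 = 31.356 kPa
FS = 22.661 / 31.356 = 0.723

FS = 0.72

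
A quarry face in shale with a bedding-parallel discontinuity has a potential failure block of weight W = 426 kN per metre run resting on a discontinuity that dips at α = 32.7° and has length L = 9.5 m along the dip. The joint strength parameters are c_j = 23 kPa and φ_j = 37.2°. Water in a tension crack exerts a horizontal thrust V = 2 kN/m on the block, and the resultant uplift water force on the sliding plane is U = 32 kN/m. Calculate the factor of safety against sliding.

FS = 2.01

Resolving the block weight along and normal to the plane and applying the Mohr–Coulomb strength on the joint:
N' = W cosα − U − V sinα = 426·cos32.7° − 32 − 2·sin32.7° = 325.4 kN/m
Driving force T = W sinα + V cosα = 426·sin32.7° + 2·cos32.7° = 231.8 kN/m
Resisting force R = c_j·L + N'·tanφ_j = 23·9.5 + 325.4·tan37.2° = 218.5 + 247.0 = 465.5 kN/m
FS = R / T = 465.5 / 231.8 = 2.008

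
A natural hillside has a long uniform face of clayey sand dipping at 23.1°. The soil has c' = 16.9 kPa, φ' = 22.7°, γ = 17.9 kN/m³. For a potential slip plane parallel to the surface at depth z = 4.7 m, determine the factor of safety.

FS = 1.54

For an infinite slope with a slip plane parallel to the surface (no pore pressure): FS = [c' + γz cos²β tanφ'] / [γz sinβ cosβ].
γz = 17.9·4.7 = 84.13 kN/m²
Numerator = 16.9 + 84.13·cos²23.1°·tan22.7° = 16.9 + 84.13·0.8461·0.4183 = 46.675 kPa
Denominator = 84.13·sin23.1°·cos23.1° = 84.13·0.3923·0.9198 = 30.361 kPa
FS = 46.675 / 30.361 = 1.537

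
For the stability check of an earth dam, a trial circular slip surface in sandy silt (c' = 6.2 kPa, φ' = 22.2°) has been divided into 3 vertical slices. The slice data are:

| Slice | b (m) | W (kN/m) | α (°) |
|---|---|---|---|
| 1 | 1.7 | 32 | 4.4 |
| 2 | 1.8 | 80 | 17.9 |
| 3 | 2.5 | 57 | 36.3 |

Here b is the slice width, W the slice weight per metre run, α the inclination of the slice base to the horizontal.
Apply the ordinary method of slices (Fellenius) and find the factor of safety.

FS = 1.72

Ordinary method of slices: FS = Σ[c'·Δl_i + (W_i cosα_i)·tanφ'] / Σ W_i sinα_i, with Δl_i = b_i / cosα_i.
Slice 1: Δl = 1.7/cos4.4° = 1.705 m; N'_1 = 32·cos4.4° = 31.9; c'Δl = 10.57; W sinα = 2.5
Slice 2: Δl = 1.8/cos17.9° = 1.892 m; N'_2 = 80·cos17.9° = 76.1; c'Δl = 11.73; W sinα = 24.6
Slice 3: Δl = 2.5/cos36.3° = 3.102 m; N'_3 = 57·cos36.3° = 45.9; c'Δl = 19.23; W sinα = 33.7
Σc'Δl = 41.5 kN/m; ΣN' = 154.0 kN/m; ΣW sinα = 60.8 kN/m
Resisting = 41.5 + 154.0·tan22.2° = 41.5 + 62.8 = 104.4 kN/m
FS = 104.4 / 60.8 = 1.717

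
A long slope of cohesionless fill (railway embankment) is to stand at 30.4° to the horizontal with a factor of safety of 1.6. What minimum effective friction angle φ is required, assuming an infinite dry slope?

φ = 43.2°

FS = tanφ/tanβ ⇒ tanφ = FS · tanβ = 1.6 · tan30.4° = 0.9387
φ = arctan(0.9387) = 43.19°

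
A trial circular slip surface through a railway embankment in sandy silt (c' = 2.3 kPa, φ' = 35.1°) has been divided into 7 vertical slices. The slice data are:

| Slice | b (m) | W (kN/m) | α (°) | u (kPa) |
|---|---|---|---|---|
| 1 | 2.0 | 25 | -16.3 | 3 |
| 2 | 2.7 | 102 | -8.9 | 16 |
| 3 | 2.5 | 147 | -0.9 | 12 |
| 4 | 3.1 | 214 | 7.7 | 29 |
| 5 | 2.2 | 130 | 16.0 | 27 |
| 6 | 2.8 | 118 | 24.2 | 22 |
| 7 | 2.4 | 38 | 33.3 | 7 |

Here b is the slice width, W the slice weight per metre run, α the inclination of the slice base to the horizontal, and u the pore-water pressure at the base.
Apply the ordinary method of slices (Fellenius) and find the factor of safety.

FS = 3.16

Ordinary method of slices: FS = Σ[c'·Δl_i + (W_i cosα_i − u_i·Δl_i)·tanφ'] / Σ W_i sinα_i, with Δl_i = b_i / cosα_i.
Slice 1: Δl = 2.0/cos(-16.3°) = 2.084 m; N'_1 = 25·cos(-16.3°) − 3·2.084 = 17.7; c'Δl = 4.79; W sinα = -7.0
Slice 2: Δl = 2.7/cos(-8.9°) = 2.733 m; N'_2 = 102·cos(-8.9°) − 16·2.733 = 57.0; c'Δl = 6.29; W sinα = -15.8
Slice 3: Δl = 2.5/cos(-0.9°) = 2.500 m; N'_3 = 147·cos(-0.9°) − 12·2.500 = 117.0; c'Δl = 5.75; W sinα = -2.3
Slice 4: Δl = 3.1/cos7.7° = 3.128 m; N'_4 = 214·cos7.7° − 29·3.128 = 121.4; c'Δl = 7.19; W sinα = 28.7
Slice 5: Δl = 2.2/cos16.0° = 2.289 m; N'_5 = 130·cos16.0° − 27·2.289 = 63.2; c'Δl = 5.26; W sinα = 35.8
Slice 6: Δl = 2.8/cos24.2° = 3.070 m; N'_6 = 118·cos24.2° − 22·3.070 = 40.1; c'Δl = 7.06; W sinα = 48.4
Slice 7: Δl = 2.4/cos33.3° = 2.871 m; N'_7 = 38·cos33.3° − 7·2.871 = 11.7; c'Δl = 6.60; W sinα = 20.9
Σc'Δl = 43.0 kN/m; ΣN' = 428.0 kN/m; ΣW sinα = 108.6 kN/m
Resisting = 43.0 + 428.0·tan35.1° = 43.0 + 300.8 = 343.8 kN/m
FS = 343.8 / 108.6 = 3.165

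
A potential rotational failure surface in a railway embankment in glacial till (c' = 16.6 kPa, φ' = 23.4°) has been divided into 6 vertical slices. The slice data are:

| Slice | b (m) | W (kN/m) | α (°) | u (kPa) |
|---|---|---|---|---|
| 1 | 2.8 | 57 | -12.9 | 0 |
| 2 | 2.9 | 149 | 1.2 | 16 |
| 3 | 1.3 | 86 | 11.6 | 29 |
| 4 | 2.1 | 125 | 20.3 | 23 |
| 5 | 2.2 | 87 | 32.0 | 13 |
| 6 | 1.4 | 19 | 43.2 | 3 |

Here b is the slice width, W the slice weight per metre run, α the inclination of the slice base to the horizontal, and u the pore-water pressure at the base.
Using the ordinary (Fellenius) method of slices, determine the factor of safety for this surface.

FS = 3.34

Ordinary method of slices: FS = Σ[c'·Δl_i + (W_i cosα_i − u_i·Δl_i)·tanφ'] / Σ W_i sinα_i, with Δl_i = b_i / cosα_i.
Slice 1: Δl = 2.8/cos(-12.9°) = 2.872 m; N'_1 = 57·cos(-12.9°) − 0·2.872 = 55.6; c'Δl = 47.68; W sinα = -12.7
Slice 2: Δl = 2.9/cos1.2° = 2.901 m; N'_2 = 149·cos1.2° − 16·2.901 = 102.6; c'Δl = 48.15; W sinα = 3.1
Slice 3: Δl = 1.3/cos11.6° = 1.327 m; N'_3 = 86·cos11.6° − 29·1.327 = 45.8; c'Δl = 22.03; W sinα = 17.3
Slice 4: Δl = 2.1/cos20.3° = 2.239 m; N'_4 = 125·cos20.3° − 23·2.239 = 65.7; c'Δl = 37.17; W sinα = 43.4
Slice 5: Δl = 2.2/cos32.0° = 2.594 m; N'_5 = 87·cos32.0° − 13·2.594 = 40.1; c'Δl = 43.06; W sinα = 46.1
Slice 6: Δl = 1.4/cos43.2° = 1.921 m; N'_6 = 19·cos43.2° − 3·1.921 = 8.1; c'Δl = 31.88; W sinα = 13.0
Σc'Δl = 230.0 kN/m; ΣN' = 317.8 kN/m; ΣW sinα = 110.2 kN/m
Resisting = 230.0 + 317.8·tan23.4° = 230.0 + 137.5 = 367.5 kN/m
FS = 367.5 / 110.2 = 3.336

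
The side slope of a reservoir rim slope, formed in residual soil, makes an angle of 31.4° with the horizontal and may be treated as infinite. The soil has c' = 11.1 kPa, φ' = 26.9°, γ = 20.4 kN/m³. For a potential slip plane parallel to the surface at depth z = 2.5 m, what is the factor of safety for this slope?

For an infinite slope with a slip plane parallel to the surface (no pore pressure): FS = [c' + γz cos²β tanφ'] / [γz sinβ cosβ].
γz = 20.4·2.5 = 51.00 kN/m²
Numerator = 11.1 + 51.00·cos²31.4°·tan26.9° = 11.1 + 51.00·0.7285·0.5073 = 29.950 kPa
Denominator = 51.00·sin31.4°·cos31.4° = 51.00·0.5210·0.8536 = 22.680 kPa
FS = 29.950 / 22.680 = 1.321

FS = 1.32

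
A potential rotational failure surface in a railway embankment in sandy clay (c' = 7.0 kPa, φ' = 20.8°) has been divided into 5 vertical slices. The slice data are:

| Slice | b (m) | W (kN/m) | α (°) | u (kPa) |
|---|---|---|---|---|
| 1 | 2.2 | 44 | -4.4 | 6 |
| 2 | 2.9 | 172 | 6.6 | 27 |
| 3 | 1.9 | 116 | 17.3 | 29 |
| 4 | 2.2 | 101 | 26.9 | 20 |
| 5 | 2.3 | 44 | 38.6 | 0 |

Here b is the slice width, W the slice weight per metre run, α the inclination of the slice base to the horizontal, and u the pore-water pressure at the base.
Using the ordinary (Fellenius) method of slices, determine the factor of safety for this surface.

FS = 1.48

Ordinary method of slices: FS = Σ[c'·Δl_i + (W_i cosα_i − u_i·Δl_i)·tanφ'] / Σ W_i sinα_i, with Δl_i = b_i / cosα_i.
Slice 1: Δl = 2.2/cos(-4.4°) = 2.207 m; N'_1 = 44·cos(-4.4°) − 6·2.207 = 30.6; c'Δl = 15.45; W sinα = -3.4
Slice 2: Δl = 2.9/cos6.6° = 2.919 m; N'_2 = 172·cos6.6° − 27·2.919 = 92.0; c'Δl = 20.44; W sinα = 19.8
Slice 3: Δl = 1.9/cos17.3° = 1.990 m; N'_3 = 116·cos17.3° − 29·1.990 = 53.0; c'Δl = 13.93; W sinα = 34.5
Slice 4: Δl = 2.2/cos26.9° = 2.467 m; N'_4 = 101·cos26.9° − 20·2.467 = 40.7; c'Δl = 17.27; W sinα = 45.7
Slice 5: Δl = 2.3/cos38.6° = 2.943 m; N'_5 = 44·cos38.6° − 0·2.943 = 34.4; c'Δl = 20.60; W sinα = 27.5
Σc'Δl = 87.7 kN/m; ΣN' = 250.8 kN/m; ΣW sinα = 124.0 kN/m
Resisting = 87.7 + 250.8·tan20.8° = 87.7 + 95.3 = 183.0 kN/m
FS = 183.0 / 124.0 = 1.475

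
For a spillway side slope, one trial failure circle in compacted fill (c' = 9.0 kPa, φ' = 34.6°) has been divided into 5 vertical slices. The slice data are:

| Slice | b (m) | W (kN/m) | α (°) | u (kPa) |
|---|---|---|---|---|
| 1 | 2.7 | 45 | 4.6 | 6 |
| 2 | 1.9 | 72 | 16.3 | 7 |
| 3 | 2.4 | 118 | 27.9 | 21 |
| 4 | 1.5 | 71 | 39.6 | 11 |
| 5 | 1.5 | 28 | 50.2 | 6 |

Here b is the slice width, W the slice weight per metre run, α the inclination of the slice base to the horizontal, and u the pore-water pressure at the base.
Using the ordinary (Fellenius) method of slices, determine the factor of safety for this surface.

Ordinary method of slices: FS = Σ[c'·Δl_i + (W_i cosα_i − u_i·Δl_i)·tanφ'] / Σ W_i sinα_i, with Δl_i = b_i / cosα_i.
Slice 1: Δl = 2.7/cos4.6° = 2.709 m; N'_1 = 45·cos4.6° − 6·2.709 = 28.6; c'Δl = 24.38; W sinα = 3.6
Slice 2: Δl = 1.9/cos16.3° = 1.980 m; N'_2 = 72·cos16.3° − 7·1.980 = 55.2; c'Δl = 17.82; W sinα = 20.2
Slice 3: Δl = 2.4/cos27.9° = 2.716 m; N'_3 = 118·cos27.9° − 21·2.716 = 47.3; c'Δl = 24.44; W sinα = 55.2
Slice 4: Δl = 1.5/cos39.6° = 1.947 m; N'_4 = 71·cos39.6° − 11·1.947 = 33.3; c'Δl = 17.52; W sinα = 45.3
Slice 5: Δl = 1.5/cos50.2° = 2.343 m; N'_5 = 28·cos50.2° − 6·2.343 = 3.9; c'Δl = 21.09; W sinα = 21.5
Σc'Δl = 105.2 kN/m; ΣN' = 168.3 kN/m; ΣW sinα = 145.8 kN/m
Resisting = 105.2 + 168.3·tan34.6° = 105.2 + 116.1 = 221.3 kN/m
FS = 221.3 / 145.8 = 1.518

FS = 1.52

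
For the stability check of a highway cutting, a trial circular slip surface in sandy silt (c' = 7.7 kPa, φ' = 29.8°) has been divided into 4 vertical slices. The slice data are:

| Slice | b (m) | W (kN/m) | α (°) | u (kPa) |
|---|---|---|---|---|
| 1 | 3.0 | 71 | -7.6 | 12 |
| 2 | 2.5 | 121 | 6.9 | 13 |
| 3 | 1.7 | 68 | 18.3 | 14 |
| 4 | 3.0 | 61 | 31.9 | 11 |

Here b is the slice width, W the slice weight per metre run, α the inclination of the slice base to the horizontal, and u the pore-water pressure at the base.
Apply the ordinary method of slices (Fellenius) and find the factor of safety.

FS = 3.12

Ordinary method of slices: FS = Σ[c'·Δl_i + (W_i cosα_i − u_i·Δl_i)·tanφ'] / Σ W_i sinα_i, with Δl_i = b_i / cosα_i.
Slice 1: Δl = 3.0/cos(-7.6°) = 3.027 m; N'_1 = 71·cos(-7.6°) − 12·3.027 = 34.1; c'Δl = 23.30; W sinα = -9.4
Slice 2: Δl = 2.5/cos6.9° = 2.518 m; N'_2 = 121·cos6.9° − 13·2.518 = 87.4; c'Δl = 19.39; W sinα = 14.5
Slice 3: Δl = 1.7/cos18.3° = 1.791 m; N'_3 = 68·cos18.3° − 14·1.791 = 39.5; c'Δl = 13.79; W sinα = 21.4
Slice 4: Δl = 3.0/cos31.9° = 3.534 m; N'_4 = 61·cos31.9° − 11·3.534 = 12.9; c'Δl = 27.21; W sinα = 32.2
Σc'Δl = 83.7 kN/m; ΣN' = 173.9 kN/m; ΣW sinα = 58.7 kN/m
Resisting = 83.7 + 173.9·tan29.8° = 83.7 + 99.6 = 183.3 kN/m
FS = 183.3 / 58.7 = 3.120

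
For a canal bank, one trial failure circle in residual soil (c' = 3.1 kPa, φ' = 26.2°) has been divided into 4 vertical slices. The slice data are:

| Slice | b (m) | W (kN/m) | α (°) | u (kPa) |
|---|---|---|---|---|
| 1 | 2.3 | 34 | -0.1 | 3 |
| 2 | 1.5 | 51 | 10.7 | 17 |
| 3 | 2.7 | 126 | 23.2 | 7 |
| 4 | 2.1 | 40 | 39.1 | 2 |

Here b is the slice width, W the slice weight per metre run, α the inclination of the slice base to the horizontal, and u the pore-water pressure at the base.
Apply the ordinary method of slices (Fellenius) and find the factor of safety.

Ordinary method of slices: FS = Σ[c'·Δl_i + (W_i cosα_i − u_i·Δl_i)·tanφ'] / Σ W_i sinα_i, with Δl_i = b_i / cosα_i.
Slice 1: Δl = 2.3/cos(-0.1°) = 2.300 m; N'_1 = 34·cos(-0.1°) − 3·2.300 = 27.1; c'Δl = 7.13; W sinα = -0.1
Slice 2: Δl = 1.5/cos10.7° = 1.527 m; N'_2 = 51·cos10.7° − 17·1.527 = 24.2; c'Δl = 4.73; W sinα = 9.5
Slice 3: Δl = 2.7/cos23.2° = 2.938 m; N'_3 = 126·cos23.2° − 7·2.938 = 95.2; c'Δl = 9.11; W sinα = 49.6
Slice 4: Δl = 2.1/cos39.1° = 2.706 m; N'_4 = 40·cos39.1° − 2·2.706 = 25.6; c'Δl = 8.39; W sinα = 25.2
Σc'Δl = 29.4 kN/m; ΣN' = 172.1 kN/m; ΣW sinα = 84.3 kN/m
Resisting = 29.4 + 172.1·tan26.2° = 29.4 + 84.7 = 114.1 kN/m
FS = 114.1 / 84.3 = 1.353

FS = 1.35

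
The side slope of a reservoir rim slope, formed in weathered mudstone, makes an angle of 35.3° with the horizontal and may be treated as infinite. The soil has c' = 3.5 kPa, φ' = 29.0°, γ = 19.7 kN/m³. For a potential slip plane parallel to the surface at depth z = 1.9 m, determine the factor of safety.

For an infinite slope with a slip plane parallel to the surface (no pore pressure): FS = [c' + γz cos²β tanφ'] / [γz sinβ cosβ].
γz = 19.7·1.9 = 37.43 kN/m²
Numerator = 3.5 + 37.43·cos²35.3°·tan29.0° = 3.5 + 37.43·0.6661·0.5543 = 17.320 kPa
Denominator = 37.43·sin35.3°·cos35.3° = 37.43·0.5779·0.8161 = 17.652 kPa
FS = 17.320 / 17.652 = 0.981

FS = 0.98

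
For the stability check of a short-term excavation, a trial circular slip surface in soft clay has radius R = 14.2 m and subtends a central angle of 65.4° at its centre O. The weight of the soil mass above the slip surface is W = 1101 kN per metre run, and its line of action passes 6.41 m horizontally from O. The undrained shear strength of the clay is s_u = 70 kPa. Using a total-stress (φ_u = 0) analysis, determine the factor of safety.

FS = 2.28

Taking moments about the centre O, the resisting moment is provided by the undrained shear strength acting along the arc:
Arc length L_a = R·θ = 14.2·(65.4°·π/180) = 14.2·1.1414 = 16.21 m
M_R = s_u·L_a·R = 70·16.21·14.2 = 16111.3 kN·m/m
M_D = W·d = 1101·6.41 = 7057.4 kN·m/m
FS = M_R / M_D = 16111.3 / 7057.4 = 2.283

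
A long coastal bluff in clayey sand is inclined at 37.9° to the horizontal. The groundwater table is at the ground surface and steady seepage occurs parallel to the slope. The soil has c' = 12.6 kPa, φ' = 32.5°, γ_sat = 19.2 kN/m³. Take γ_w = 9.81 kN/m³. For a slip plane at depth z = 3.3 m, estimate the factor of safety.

FS = 0.81

With seepage parallel to the slope and the water table at the surface, the effective normal stress on the slip plane uses the buoyant unit weight γ' = γ_sat − γ_w while the driving shear stress uses γ_sat:
FS = [c' + γ' z cos²β tanφ'] / [γ_sat z sinβ cosβ]
γ' = 19.2 − 9.81 = 9.39 kN/m³
Numerator = 12.6 + 9.39·3.3·cos²37.9°·tan32.5° = 12.6 + 9.39·3.3·0.6227·0.6371 = 24.892 kPa
Denominator = 19.2·3.3·sin37.9°·cos37.9° = 19.2·3.3·0.6143·0.7891 = 30.712 kPa
FS = 24.892 / 30.712 = 0.810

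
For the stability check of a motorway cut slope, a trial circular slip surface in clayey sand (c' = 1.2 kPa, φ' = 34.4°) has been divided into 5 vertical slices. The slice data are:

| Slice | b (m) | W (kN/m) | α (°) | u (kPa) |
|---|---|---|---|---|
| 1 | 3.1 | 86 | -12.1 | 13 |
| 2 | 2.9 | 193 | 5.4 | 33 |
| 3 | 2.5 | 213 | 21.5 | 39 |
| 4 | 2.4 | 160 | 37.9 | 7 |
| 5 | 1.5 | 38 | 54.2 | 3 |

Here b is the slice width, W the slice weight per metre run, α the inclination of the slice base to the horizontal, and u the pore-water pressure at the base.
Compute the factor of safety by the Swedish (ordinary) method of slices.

Ordinary method of slices: FS = Σ[c'·Δl_i + (W_i cosα_i − u_i·Δl_i)·tanφ'] / Σ W_i sinα_i, with Δl_i = b_i / cosα_i.
Slice 1: Δl = 3.1/cos(-12.1°) = 3.170 m; N'_1 = 86·cos(-12.1°) − 13·3.170 = 42.9; c'Δl = 3.80; W sinα = -18.0
Slice 2: Δl = 2.9/cos5.4° = 2.913 m; N'_2 = 193·cos5.4° − 33·2.913 = 96.0; c'Δl = 3.50; W sinα = 18.2
Slice 3: Δl = 2.5/cos21.5° = 2.687 m; N'_3 = 213·cos21.5° − 39·2.687 = 93.4; c'Δl = 3.22; W sinα = 78.1
Slice 4: Δl = 2.4/cos37.9° = 3.042 m; N'_4 = 160·cos37.9° − 7·3.042 = 105.0; c'Δl = 3.65; W sinα = 98.3
Slice 5: Δl = 1.5/cos54.2° = 2.564 m; N'_5 = 38·cos54.2° − 3·2.564 = 14.5; c'Δl = 3.08; W sinα = 30.8
Σc'Δl = 17.3 kN/m; ΣN' = 351.8 kN/m; ΣW sinα = 207.3 kN/m
Resisting = 17.3 + 351.8·tan34.4° = 17.3 + 240.9 = 258.1 kN/m
FS = 258.1 / 207.3 = 1.245

FS = 1.25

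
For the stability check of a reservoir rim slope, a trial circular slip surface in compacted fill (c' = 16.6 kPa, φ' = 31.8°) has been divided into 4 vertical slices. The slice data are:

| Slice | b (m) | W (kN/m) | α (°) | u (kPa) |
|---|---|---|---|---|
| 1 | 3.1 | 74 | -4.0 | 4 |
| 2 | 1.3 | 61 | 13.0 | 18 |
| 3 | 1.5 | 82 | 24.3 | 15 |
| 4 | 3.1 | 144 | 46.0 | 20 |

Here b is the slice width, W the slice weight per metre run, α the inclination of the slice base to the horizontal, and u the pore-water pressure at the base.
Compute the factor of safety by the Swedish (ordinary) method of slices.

FS = 1.87

Ordinary method of slices: FS = Σ[c'·Δl_i + (W_i cosα_i − u_i·Δl_i)·tanφ'] / Σ W_i sinα_i, with Δl_i = b_i / cosα_i.
Slice 1: Δl = 3.1/cos(-4.0°) = 3.108 m; N'_1 = 74·cos(-4.0°) − 4·3.108 = 61.4; c'Δl = 51.59; W sinα = -5.2
Slice 2: Δl = 1.3/cos13.0° = 1.334 m; N'_2 = 61·cos13.0° − 18·1.334 = 35.4; c'Δl = 22.15; W sinα = 13.7
Slice 3: Δl = 1.5/cos24.3° = 1.646 m; N'_3 = 82·cos24.3° − 15·1.646 = 50.0; c'Δl = 27.32; W sinα = 33.7
Slice 4: Δl = 3.1/cos46.0° = 4.463 m; N'_4 = 144·cos46.0° − 20·4.463 = 10.8; c'Δl = 74.08; W sinα = 103.6
Σc'Δl = 175.1 kN/m; ΣN' = 157.6 kN/m; ΣW sinα = 145.9 kN/m
Resisting = 175.1 + 157.6·tan31.8° = 175.1 + 97.7 = 272.9 kN/m
FS = 272.9 / 145.9 = 1.870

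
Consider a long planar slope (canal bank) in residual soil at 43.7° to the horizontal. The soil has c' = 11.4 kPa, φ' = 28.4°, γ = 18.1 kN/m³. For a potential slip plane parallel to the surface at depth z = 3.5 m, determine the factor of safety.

FS = 0.93

For an infinite slope with a slip plane parallel to the surface (no pore pressure): FS = [c' + γz cos²β tanφ'] / [γz sinβ cosβ].
γz = 18.1·3.5 = 63.35 kN/m²
Numerator = 11.4 + 63.35·cos²43.7°·tan28.4° = 11.4 + 63.35·0.5227·0.5407 = 29.304 kPa
Denominator = 63.35·sin43.7°·cos43.7° = 63.35·0.6909·0.7230 = 31.642 kPa
FS = 29.304 / 31.642 = 0.926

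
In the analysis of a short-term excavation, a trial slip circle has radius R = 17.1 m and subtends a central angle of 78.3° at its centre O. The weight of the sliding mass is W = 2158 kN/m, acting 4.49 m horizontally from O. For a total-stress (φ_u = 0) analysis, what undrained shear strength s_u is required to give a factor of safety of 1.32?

s_u = 32.0 kPa

FS = s_u·L_a·R / (W·d), so s_u = FS·W·d / (L_a·R).
Arc length L_a = R·θ = 17.1·(78.3°·π/180) = 17.1·1.3666 = 23.37 m
s_u = 1.32·2158·4.49 / (23.37·17.1) = 12790.0 / 399.61 = 32.01 kPa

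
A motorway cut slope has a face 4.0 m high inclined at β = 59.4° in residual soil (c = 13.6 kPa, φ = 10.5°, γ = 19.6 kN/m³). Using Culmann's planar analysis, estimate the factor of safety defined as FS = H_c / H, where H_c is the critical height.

H_c = (4c/γ) · sinβ cosφ / [1 − cos(β − φ)]
    = (4·13.6/19.6) · sin59.4°·cos10.5° / [1 − cos48.9°]
    = 2.776 · 0.8463 / 0.3426 = 6.86 m
FS = H_c / H = 6.86 / 4.0 = 1.714

FS = 1.71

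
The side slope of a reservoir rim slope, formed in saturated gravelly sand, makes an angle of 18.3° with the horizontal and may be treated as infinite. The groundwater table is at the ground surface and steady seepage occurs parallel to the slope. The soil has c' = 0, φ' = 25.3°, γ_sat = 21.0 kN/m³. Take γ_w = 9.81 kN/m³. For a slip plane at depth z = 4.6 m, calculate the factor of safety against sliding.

FS = 0.76

With seepage parallel to the slope and the water table at the surface, the effective normal stress on the slip plane uses the buoyant unit weight γ' = γ_sat − γ_w while the driving shear stress uses γ_sat:
FS = [c' + γ' z cos²β tanφ'] / [γ_sat z sinβ cosβ]
(For c' = 0 this reduces to FS = (γ'/γ_sat)·tanφ'/tanβ.)
γ' = 21.0 − 9.81 = 11.19 kN/m³
Numerator = 0.0 + 11.19·4.6·cos²18.3°·tan25.3° = 0.0 + 11.19·4.6·0.9014·0.4727 = 21.933 kPa
Denominator = 21.0·4.6·sin18.3°·cos18.3° = 21.0·4.6·0.3140·0.9494 = 28.798 kPa
FS = 21.933 / 28.798 = 0.762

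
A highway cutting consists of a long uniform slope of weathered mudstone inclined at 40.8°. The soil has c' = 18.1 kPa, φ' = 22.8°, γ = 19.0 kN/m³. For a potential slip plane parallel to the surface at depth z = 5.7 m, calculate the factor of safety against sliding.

For an infinite slope with a slip plane parallel to the surface (no pore pressure): FS = [c' + γz cos²β tanφ'] / [γz sinβ cosβ].
γz = 19.0·5.7 = 108.30 kN/m²
Numerator = 18.1 + 108.30·cos²40.8°·tan22.8° = 18.1 + 108.30·0.5730·0.4204 = 44.188 kPa
Denominator = 108.30·sin40.8°·cos40.8° = 108.30·0.6534·0.7570 = 53.569 kPa
FS = 44.188 / 53.569 = 0.825

FS = 0.82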